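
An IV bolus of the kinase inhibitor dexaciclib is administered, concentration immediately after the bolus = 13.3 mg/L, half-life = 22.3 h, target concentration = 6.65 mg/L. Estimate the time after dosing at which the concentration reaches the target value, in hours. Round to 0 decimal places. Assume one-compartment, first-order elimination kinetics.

22 h

k = ln2 / t½ = 0.693147 / 22.3 = 0.03108 h⁻¹
t = ln(C₀ / C) / k = ln(13.30 / 6.65) / 0.03108
  = ln(2.000) / 0.03108 = 0.6931 / 0.03108 = 22.30 h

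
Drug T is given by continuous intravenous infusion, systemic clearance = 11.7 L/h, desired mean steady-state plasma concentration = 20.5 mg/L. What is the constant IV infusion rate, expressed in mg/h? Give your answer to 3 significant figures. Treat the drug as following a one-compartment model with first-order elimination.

240 mg/h

At steady state, infusion rate R₀ = Css × CL = 20.5 × 11.70 = 239.9 mg/h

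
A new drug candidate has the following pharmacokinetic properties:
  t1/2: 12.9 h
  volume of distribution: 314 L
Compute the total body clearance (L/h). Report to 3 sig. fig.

16.9 L/h

k = ln2 / t½ = 0.693147 / 12.9 = 0.05373 h⁻¹
CL = k × Vd = 0.05373 × 314 = 16.87 L/h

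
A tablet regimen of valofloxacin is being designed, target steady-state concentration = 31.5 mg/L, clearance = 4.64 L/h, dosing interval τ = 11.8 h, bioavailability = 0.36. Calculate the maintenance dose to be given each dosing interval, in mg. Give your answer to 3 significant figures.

4790 mg

At steady state, F × (Dose/τ) = Css × CL.
Dose = Css × CL × τ / F = 31.5 × 4.640 × 11.8 / 0.36 = 4791 mg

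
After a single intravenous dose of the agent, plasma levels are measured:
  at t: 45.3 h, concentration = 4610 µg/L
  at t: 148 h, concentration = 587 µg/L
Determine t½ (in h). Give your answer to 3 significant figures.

34.5 h

k = ln(C₁/C₂) / (t₂ − t₁) = ln(4610/587) / (148 − 45.3)
  = 2.061 / 102.7 = 0.02007 h⁻¹
t½ = ln2 / k = 0.693147 / 0.02007 = 34.54 h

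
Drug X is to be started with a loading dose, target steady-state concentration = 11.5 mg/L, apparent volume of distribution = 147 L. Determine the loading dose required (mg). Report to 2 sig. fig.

1700 mg

LD = Css × Vd = 11.5 × 147 = 1691 mg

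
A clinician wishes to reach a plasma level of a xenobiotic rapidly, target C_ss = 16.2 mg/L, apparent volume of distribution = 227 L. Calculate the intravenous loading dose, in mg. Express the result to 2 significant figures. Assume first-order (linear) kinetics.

3700 mg

LD = Css × Vd = 16.2 × 227 = 3677 mg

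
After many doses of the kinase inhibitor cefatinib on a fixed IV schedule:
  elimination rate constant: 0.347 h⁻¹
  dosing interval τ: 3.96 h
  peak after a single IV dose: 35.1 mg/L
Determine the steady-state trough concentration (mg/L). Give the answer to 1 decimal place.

11.9 mg/L

e^(−kτ) = e^(−0.3470 × 3.96) = 0.2531
Accumulation ratio R = 1 / (1 − e^(−kτ)) = 1 / (1 − 0.2531) = 1.339
Steady-state trough = C₀ × R × e^(−kτ) = 35.1 × 1.339 × 0.2531 = 11.90 mg/L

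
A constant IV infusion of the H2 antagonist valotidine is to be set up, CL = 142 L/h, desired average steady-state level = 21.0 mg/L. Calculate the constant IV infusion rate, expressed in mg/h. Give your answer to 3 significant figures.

At steady state, infusion rate R₀ = Css × CL = 21.0 × 142.0 = 2982 mg/h

2980 mg/h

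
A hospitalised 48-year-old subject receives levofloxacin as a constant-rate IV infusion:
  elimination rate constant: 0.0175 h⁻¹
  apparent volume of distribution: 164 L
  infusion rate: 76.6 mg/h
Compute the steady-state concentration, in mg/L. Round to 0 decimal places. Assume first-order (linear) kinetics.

27 mg/L

CL = k × Vd = 0.01750 × 164 = 2.870 L/h
At steady state Css = R₀ / CL = 76.6 / 2.870 = 26.69 mg/L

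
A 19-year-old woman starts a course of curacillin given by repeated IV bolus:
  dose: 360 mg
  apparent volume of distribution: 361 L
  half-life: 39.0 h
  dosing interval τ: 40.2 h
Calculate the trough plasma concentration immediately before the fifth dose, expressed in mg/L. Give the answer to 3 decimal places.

0.901 mg/L

C₀ per dose = Dose / Vd = 360 / 361 = 0.9972 mg/L
k = ln2 / t½ = 0.693147 / 39.0 = 0.01777 h⁻¹
Fraction remaining after one interval: r = e^(−kτ) = e^(−0.01777 × 40.2) = 0.4895
Before dose 5, 4 doses have been given (aged 1τ, 2τ, 3τ, 4τ).
C_trough = C₀ × (r + r² + … + r^4) = C₀ × r(1−r^4)/(1−r)
        = 0.9972 × 0.4895 × (1 − 0.05741) / (1 − 0.4895) = 0.9013 mg/L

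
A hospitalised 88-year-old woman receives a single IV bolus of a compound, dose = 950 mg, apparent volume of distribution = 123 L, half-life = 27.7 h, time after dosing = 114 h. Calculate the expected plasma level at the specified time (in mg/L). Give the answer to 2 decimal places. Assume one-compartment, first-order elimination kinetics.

0.45 mg/L

C₀ = Dose / Vd = 950.0 / 123 = 7.724 mg/L
k = ln2 / t½ = 0.693147 / 27.7 = 0.02502 h⁻¹
C = C₀ · e^(−k·t) = 7.724 × e^(−0.02502 × 114)
  = 7.724 × 0.05771 = 0.4458 mg/L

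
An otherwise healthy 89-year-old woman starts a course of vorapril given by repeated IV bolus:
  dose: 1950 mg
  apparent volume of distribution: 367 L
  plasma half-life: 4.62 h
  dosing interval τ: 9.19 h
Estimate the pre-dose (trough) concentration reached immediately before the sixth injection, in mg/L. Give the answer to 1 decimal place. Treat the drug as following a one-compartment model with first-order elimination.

1.8 mg/L

C₀ per dose = Dose / Vd = 1950 / 367 = 5.313 mg/L
k = ln2 / t½ = 0.693147 / 4.62 = 0.1500 h⁻¹
Fraction remaining after one interval: r = e^(−kτ) = e^(−0.1500 × 9.19) = 0.2520
Before dose 6, 5 doses have been given (aged 1τ, 2τ, 3τ, 4τ, 5τ).
C_trough = C₀ × (r + r² + … + r^5) = C₀ × r(1−r^5)/(1−r)
        = 5.313 × 0.2520 × (1 − 0.001016) / (1 − 0.2520) = 1.788 mg/L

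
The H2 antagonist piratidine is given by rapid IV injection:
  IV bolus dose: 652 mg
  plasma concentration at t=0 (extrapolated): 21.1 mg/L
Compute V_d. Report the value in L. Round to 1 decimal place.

30.9 L

Vd = Dose / C₀ = 652.0 / 21.1 = 30.90 L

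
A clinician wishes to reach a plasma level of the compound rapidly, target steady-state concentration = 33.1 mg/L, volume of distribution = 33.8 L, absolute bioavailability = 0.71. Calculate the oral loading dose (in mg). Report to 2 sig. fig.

LD = Css × Vd / F = 33.1 × 33.8 / 0.71 = 1576 mg

1600 mg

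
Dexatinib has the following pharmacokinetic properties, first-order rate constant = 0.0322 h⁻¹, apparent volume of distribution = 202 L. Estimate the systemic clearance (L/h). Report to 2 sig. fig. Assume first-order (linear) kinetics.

CL = k × Vd = 0.0322 × 202 = 6.504 L/h

6.5 L/h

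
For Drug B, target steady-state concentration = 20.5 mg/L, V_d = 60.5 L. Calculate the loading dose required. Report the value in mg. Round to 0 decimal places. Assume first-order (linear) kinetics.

1240 mg

LD = Css × Vd = 20.5 × 60.5 = 1240 mg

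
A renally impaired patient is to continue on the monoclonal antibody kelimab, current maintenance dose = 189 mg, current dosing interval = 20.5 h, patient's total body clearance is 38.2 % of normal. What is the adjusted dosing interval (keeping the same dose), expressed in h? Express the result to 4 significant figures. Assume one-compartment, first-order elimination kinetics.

53.66 h

To keep the same average steady-state level, dosing rate must scale with clearance.
CL ratio = 38.2 / 100 = 0.3820
New interval (same dose) = 20.5 / 0.3820 = 53.66 h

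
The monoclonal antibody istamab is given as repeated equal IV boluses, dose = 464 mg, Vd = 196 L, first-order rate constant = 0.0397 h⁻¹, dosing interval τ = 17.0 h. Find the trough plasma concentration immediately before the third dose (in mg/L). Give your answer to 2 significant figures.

C₀ per dose = Dose / Vd = 464 / 196 = 2.367 mg/L
Fraction remaining after one interval: r = e^(−kτ) = e^(−0.03970 × 17.0) = 0.5092
Before dose 3, 2 doses have been given (aged 1τ, 2τ).
C_trough = C₀ × (r + r²) = 2.367 × (0.5092 + 0.2593) = 1.819 mg/L

1.8 mg/L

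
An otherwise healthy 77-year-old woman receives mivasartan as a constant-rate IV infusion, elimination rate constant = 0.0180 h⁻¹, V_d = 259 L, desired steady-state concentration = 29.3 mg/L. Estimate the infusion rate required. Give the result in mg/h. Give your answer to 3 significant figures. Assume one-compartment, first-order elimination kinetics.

137 mg/h

CL = k × Vd = 0.01800 × 259 = 4.662 L/h
At steady state, infusion rate R₀ = Css × CL = 29.3 × 4.662 = 136.6 mg/h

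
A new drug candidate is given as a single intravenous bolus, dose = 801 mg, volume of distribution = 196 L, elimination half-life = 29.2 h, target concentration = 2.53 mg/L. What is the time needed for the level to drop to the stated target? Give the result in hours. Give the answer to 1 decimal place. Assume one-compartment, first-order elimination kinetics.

C₀ = Dose / Vd = 801.0 / 196 = 4.087 mg/L
k = ln2 / t½ = 0.693147 / 29.2 = 0.02374 h⁻¹
t = ln(C₀ / C) / k = ln(4.087 / 2.53) / 0.02374
  = ln(1.615) / 0.02374 = 0.4793 / 0.02374 = 20.19 h

20.2 h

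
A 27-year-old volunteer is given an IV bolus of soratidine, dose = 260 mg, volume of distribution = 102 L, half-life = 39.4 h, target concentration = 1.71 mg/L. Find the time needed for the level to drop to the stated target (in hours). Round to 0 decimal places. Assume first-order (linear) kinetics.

23 h

C₀ = Dose / Vd = 260.0 / 102 = 2.549 mg/L
k = ln2 / t½ = 0.693147 / 39.4 = 0.01759 h⁻¹
t = ln(C₀ / C) / k = ln(2.549 / 1.71) / 0.01759
  = ln(1.491) / 0.01759 = 0.3994 / 0.01759 = 22.71 h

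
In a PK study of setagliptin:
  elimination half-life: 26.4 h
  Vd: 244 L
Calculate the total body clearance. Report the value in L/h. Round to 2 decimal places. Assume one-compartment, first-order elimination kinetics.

k = ln2 / t½ = 0.693147 / 26.4 = 0.02626 h⁻¹
CL = k × Vd = 0.02626 × 244 = 6.407 L/h

6.41 L/h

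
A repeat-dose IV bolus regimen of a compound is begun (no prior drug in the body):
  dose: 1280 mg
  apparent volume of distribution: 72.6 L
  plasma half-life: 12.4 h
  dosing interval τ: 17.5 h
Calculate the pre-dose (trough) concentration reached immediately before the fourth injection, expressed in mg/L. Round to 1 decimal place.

10.1 mg/L

C₀ per dose = Dose / Vd = 1280 / 72.6 = 17.63 mg/L
k = ln2 / t½ = 0.693147 / 12.4 = 0.05590 h⁻¹
Fraction remaining after one interval: r = e^(−kτ) = e^(−0.05590 × 17.5) = 0.3760
Before dose 4, 3 doses have been given (aged 1τ, 2τ, 3τ).
C_trough = C₀ × (r + r² + … + r^3) = C₀ × r(1−r^3)/(1−r)
        = 17.63 × 0.3760 × (1 − 0.05316) / (1 − 0.3760) = 10.06 mg/L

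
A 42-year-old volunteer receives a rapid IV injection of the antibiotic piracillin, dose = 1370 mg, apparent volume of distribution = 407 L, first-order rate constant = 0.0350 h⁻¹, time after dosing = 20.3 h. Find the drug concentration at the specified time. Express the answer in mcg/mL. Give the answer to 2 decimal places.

1.65 mcg/mL

C₀ = Dose / Vd = 1370 / 407 = 3.366 mg/L
C = C₀ · e^(−k·t) = 3.366 × e^(−0.03500 × 20.3)
  = 3.366 × 0.4914 = 1.654 mg/L
(1.654 mg/L = 1.654 mcg/mL)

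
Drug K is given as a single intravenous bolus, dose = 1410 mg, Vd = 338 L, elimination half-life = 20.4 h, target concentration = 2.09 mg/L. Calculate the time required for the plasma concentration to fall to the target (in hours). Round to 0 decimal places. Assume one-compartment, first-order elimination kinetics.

20 h

C₀ = Dose / Vd = 1410 / 338 = 4.172 mg/L
k = ln2 / t½ = 0.693147 / 20.4 = 0.03398 h⁻¹
t = ln(C₀ / C) / k = ln(4.172 / 2.09) / 0.03398
  = ln(1.996) / 0.03398 = 0.6911 / 0.03398 = 20.34 h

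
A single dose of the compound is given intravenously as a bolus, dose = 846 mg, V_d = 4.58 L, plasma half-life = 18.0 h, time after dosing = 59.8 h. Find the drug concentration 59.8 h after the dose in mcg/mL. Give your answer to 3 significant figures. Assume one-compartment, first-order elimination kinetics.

C₀ = Dose / Vd = 846.0 / 4.58 = 184.7 mg/L
k = ln2 / t½ = 0.693147 / 18.0 = 0.03851 h⁻¹
C = C₀ · e^(−k·t) = 184.7 × e^(−0.03851 × 59.8)
  = 184.7 × 0.09997 = 18.46 mg/L
(18.46 mg/L = 18.46 mcg/mL)

18.5 mcg/mL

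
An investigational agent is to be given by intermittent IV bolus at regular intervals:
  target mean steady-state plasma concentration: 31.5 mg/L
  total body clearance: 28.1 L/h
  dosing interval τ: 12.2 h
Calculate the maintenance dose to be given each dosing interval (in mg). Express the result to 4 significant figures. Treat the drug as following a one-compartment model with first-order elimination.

10800 mg

At steady state, Dose/τ = Css × CL.
Dose = Css × CL × τ = 31.5 × 28.10 × 12.2 = 10800 mg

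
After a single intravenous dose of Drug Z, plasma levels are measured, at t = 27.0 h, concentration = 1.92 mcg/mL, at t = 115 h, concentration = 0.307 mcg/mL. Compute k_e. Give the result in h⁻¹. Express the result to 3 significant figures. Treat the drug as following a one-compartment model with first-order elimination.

k = ln(C₁/C₂) / (t₂ − t₁) = ln(1.92/0.307) / (115 − 27.0)
  = 1.833 / 88.00 = 0.02083 h⁻¹

0.0208 h⁻¹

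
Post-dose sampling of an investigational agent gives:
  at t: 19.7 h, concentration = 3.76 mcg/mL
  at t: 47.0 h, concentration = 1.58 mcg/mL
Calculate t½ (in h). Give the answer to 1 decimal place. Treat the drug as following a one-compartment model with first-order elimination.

21.8 h

k = ln(C₁/C₂) / (t₂ − t₁) = ln(3.76/1.58) / (47.0 − 19.7)
  = 0.8670 / 27.30 = 0.03176 h⁻¹
t½ = ln2 / k = 0.693147 / 0.03176 = 21.82 h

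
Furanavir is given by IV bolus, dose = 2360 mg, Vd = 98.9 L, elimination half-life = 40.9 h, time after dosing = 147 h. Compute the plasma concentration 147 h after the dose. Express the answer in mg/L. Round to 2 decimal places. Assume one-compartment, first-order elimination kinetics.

C₀ = Dose / Vd = 2360 / 98.9 = 23.86 mg/L
k = ln2 / t½ = 0.693147 / 40.9 = 0.01695 h⁻¹
C = C₀ · e^(−k·t) = 23.86 × e^(−0.01695 × 147)
  = 23.86 × 0.08277 = 1.975 mg/L

1.98 mg/L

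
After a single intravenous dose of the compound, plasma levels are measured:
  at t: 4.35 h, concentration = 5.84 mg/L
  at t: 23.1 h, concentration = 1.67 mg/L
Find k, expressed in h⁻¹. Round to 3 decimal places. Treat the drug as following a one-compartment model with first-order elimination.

k = ln(C₁/C₂) / (t₂ − t₁) = ln(5.84/1.67) / (23.1 − 4.35)
  = 1.252 / 18.75 = 0.06677 h⁻¹

0.067 h⁻¹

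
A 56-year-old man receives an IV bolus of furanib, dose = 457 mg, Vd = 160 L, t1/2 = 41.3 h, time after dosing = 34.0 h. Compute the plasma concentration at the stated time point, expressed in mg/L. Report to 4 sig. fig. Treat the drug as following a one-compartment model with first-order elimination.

1.614 mg/L

C₀ = Dose / Vd = 457.0 / 160 = 2.856 mg/L
k = ln2 / t½ = 0.693147 / 41.3 = 0.01678 h⁻¹
C = C₀ · e^(−k·t) = 2.856 × e^(−0.01678 × 34.0)
  = 2.856 × 0.5652 = 1.614 mg/L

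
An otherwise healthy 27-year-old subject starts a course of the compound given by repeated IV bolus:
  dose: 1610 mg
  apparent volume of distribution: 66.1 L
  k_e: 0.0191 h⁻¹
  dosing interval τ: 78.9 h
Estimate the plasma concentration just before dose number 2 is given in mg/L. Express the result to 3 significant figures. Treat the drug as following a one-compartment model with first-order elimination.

5.40 mg/L

C₀ per dose = Dose / Vd = 1610 / 66.1 = 24.36 mg/L
Fraction remaining after one interval: r = e^(−kτ) = e^(−0.01910 × 78.9) = 0.2216
Before dose 2, 1 dose has been given (aged 1τ).
C_trough = C₀ × r = 24.36 × 0.2216 = 5.398 mg/L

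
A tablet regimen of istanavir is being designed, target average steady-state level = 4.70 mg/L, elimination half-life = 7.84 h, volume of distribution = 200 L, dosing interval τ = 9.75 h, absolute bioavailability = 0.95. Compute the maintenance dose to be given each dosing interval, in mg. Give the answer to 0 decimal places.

853 mg

k = ln2 / t½ = 0.693147 / 7.84 = 0.08841 h⁻¹
CL = k × Vd = 0.08841 × 200 = 17.68 L/h
At steady state, F × (Dose/τ) = Css × CL.
Dose = Css × CL × τ / F = 4.70 × 17.68 × 9.75 / 0.95 = 852.8 mg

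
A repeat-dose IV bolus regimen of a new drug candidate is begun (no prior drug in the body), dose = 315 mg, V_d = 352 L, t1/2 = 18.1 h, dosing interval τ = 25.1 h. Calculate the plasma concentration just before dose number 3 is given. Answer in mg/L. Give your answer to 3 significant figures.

C₀ per dose = Dose / Vd = 315 / 352 = 0.8949 mg/L
k = ln2 / t½ = 0.693147 / 18.1 = 0.03830 h⁻¹
Fraction remaining after one interval: r = e^(−kτ) = e^(−0.03830 × 25.1) = 0.3824
Before dose 3, 2 doses have been given (aged 1τ, 2τ).
C_trough = C₀ × (r + r²) = 0.8949 × (0.3824 + 0.1462) = 0.4730 mg/L

0.473 mg/L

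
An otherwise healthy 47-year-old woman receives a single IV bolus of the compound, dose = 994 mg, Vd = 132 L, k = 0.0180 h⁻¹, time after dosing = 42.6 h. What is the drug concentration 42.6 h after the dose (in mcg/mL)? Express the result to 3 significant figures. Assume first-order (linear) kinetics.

3.50 mcg/mL

C₀ = Dose / Vd = 994.0 / 132 = 7.530 mg/L
C = C₀ · e^(−k·t) = 7.530 × e^(−0.01800 × 42.6)
  = 7.530 × 0.4645 = 3.498 mg/L
(3.498 mg/L = 3.498 mcg/mL)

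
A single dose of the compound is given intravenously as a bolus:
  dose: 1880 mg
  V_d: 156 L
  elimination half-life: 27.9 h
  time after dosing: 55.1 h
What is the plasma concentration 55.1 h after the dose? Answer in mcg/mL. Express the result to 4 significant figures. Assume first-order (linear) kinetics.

C₀ = Dose / Vd = 1880 / 156 = 12.05 mg/L
k = ln2 / t½ = 0.693147 / 27.9 = 0.02484 h⁻¹
C = C₀ · e^(−k·t) = 12.05 × e^(−0.02484 × 55.1)
  = 12.05 × 0.2544 = 3.066 mg/L
(3.066 mg/L = 3.066 mcg/mL)

3.066 mcg/mL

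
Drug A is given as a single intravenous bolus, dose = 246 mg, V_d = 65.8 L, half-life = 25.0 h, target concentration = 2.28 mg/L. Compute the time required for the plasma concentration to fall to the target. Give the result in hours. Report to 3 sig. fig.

C₀ = Dose / Vd = 246.0 / 65.8 = 3.739 mg/L
k = ln2 / t½ = 0.693147 / 25.0 = 0.02773 h⁻¹
t = ln(C₀ / C) / k = ln(3.739 / 2.28) / 0.02773
  = ln(1.640) / 0.02773 = 0.4947 / 0.02773 = 17.84 h

17.8 h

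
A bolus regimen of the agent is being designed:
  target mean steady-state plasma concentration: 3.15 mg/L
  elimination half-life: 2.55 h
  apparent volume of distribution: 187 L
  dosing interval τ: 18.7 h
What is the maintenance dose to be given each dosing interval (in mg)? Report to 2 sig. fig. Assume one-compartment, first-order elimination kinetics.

3000 mg

k = ln2 / t½ = 0.693147 / 2.55 = 0.2718 h⁻¹
CL = k × Vd = 0.2718 × 187 = 50.83 L/h
At steady state, Dose/τ = Css × CL.
Dose = Css × CL × τ = 3.15 × 50.83 × 18.7 = 2994 mg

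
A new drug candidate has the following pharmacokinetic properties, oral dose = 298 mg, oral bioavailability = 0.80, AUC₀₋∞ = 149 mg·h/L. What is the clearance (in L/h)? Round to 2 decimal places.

1.60 L/h

CL = F·Dose / AUC = 0.80 × 298 / 149 = 1.600 L/h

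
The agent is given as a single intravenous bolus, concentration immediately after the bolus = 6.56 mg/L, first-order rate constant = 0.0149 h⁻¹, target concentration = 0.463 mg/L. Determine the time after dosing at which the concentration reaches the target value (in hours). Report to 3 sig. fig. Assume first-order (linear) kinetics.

t = ln(C₀ / C) / k = ln(6.560 / 0.463) / 0.01490
  = ln(14.17) / 0.01490 = 2.651 / 0.01490 = 177.9 h

178 h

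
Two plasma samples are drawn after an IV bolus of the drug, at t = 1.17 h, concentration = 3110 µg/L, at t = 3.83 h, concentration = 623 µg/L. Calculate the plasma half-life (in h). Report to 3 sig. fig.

1.15 h

k = ln(C₁/C₂) / (t₂ − t₁) = ln(3110/623) / (3.83 − 1.17)
  = 1.608 / 2.660 = 0.6045 h⁻¹
t½ = ln2 / k = 0.693147 / 0.6045 = 1.147 h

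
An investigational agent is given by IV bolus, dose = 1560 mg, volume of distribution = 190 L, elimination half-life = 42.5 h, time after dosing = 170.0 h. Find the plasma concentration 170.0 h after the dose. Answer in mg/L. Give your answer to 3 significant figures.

C₀ = Dose / Vd = 1560 / 190 = 8.211 mg/L
k = ln2 / t½ = 0.693147 / 42.5 = 0.01631 h⁻¹
t / t½ = 170.0 / 42.5 = 4 half-lives
C = C₀ × (1/2)^4 = 8.211 × 0.06250 = 0.5132 mg/L

0.513 mg/L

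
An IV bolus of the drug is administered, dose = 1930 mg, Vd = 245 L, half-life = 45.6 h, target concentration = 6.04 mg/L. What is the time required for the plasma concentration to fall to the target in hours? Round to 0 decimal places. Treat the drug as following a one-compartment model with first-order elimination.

C₀ = Dose / Vd = 1930 / 245 = 7.878 mg/L
k = ln2 / t½ = 0.693147 / 45.6 = 0.01520 h⁻¹
t = ln(C₀ / C) / k = ln(7.878 / 6.04) / 0.01520
  = ln(1.304) / 0.01520 = 0.2654 / 0.01520 = 17.46 h

17 h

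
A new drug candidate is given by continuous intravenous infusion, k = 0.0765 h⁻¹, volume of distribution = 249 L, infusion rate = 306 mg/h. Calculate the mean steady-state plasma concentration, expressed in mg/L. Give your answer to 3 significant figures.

16.1 mg/L

CL = k × Vd = 0.07650 × 249 = 19.05 L/h
At steady state Css = R₀ / CL = 306 / 19.05 = 16.06 mg/L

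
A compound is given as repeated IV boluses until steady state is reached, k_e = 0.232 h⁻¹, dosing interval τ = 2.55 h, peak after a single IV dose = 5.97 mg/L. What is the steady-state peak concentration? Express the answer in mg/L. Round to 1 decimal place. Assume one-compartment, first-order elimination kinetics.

13.4 mg/L

e^(−kτ) = e^(−0.2320 × 2.55) = 0.5534
Accumulation ratio R = 1 / (1 − e^(−kτ)) = 1 / (1 − 0.5534) = 2.239
Steady-state peak = C₀ × R = 5.97 × 2.239 = 13.37 mg/L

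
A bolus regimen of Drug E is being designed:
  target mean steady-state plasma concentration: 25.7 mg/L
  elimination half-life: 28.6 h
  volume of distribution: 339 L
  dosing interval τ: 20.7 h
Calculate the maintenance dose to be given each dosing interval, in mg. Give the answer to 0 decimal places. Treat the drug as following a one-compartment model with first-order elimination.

4371 mg

k = ln2 / t½ = 0.693147 / 28.6 = 0.02424 h⁻¹
CL = k × Vd = 0.02424 × 339 = 8.217 L/h
At steady state, Dose/τ = Css × CL.
Dose = Css × CL × τ = 25.7 × 8.217 × 20.7 = 4371 mg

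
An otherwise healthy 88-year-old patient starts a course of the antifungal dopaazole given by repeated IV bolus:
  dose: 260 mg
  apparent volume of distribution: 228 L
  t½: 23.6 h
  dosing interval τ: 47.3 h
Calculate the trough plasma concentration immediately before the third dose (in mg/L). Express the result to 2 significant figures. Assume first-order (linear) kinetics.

C₀ per dose = Dose / Vd = 260 / 228 = 1.140 mg/L
k = ln2 / t½ = 0.693147 / 23.6 = 0.02937 h⁻¹
Fraction remaining after one interval: r = e^(−kτ) = e^(−0.02937 × 47.3) = 0.2493
Before dose 3, 2 doses have been given (aged 1τ, 2τ).
C_trough = C₀ × (r + r²) = 1.140 × (0.2493 + 0.06215) = 0.3551 mg/L

0.36 mg/L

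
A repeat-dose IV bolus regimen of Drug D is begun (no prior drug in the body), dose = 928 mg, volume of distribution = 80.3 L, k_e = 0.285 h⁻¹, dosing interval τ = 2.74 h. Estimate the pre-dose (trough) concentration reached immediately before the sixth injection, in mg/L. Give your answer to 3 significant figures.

C₀ per dose = Dose / Vd = 928 / 80.3 = 11.56 mg/L
Fraction remaining after one interval: r = e^(−kτ) = e^(−0.2850 × 2.74) = 0.4580
Before dose 6, 5 doses have been given (aged 1τ, 2τ, 3τ, 4τ, 5τ).
C_trough = C₀ × (r + r² + … + r^5) = C₀ × r(1−r^5)/(1−r)
        = 11.56 × 0.4580 × (1 − 0.02015) / (1 − 0.4580) = 9.572 mg/L

9.57 mg/L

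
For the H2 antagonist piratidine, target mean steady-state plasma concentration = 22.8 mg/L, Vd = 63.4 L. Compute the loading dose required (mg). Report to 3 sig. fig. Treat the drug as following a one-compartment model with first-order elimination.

1450 mg

LD = Css × Vd = 22.8 × 63.4 = 1446 mg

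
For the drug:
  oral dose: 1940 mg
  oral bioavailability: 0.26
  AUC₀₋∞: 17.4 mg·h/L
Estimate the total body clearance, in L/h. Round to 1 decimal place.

CL = F·Dose / AUC = 0.26 × 1940 / 17.4 = 28.99 L/h

29.0 L/h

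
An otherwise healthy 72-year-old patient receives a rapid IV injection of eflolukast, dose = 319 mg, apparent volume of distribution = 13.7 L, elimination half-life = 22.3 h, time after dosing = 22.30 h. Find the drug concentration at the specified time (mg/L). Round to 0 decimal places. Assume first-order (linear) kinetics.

12 mg/L

C₀ = Dose / Vd = 319.0 / 13.7 = 23.28 mg/L
k = ln2 / t½ = 0.693147 / 22.3 = 0.03108 h⁻¹
t / t½ = 22.30 / 22.3 = 1 half-lives
C = C₀ × (1/2)^1 = 23.28 × 0.5000 = 11.64 mg/L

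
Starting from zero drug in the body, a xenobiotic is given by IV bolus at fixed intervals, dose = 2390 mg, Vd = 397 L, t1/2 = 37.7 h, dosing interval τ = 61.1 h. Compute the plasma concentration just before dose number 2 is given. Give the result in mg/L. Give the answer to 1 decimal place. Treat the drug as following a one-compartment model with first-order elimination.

2.0 mg/L

C₀ per dose = Dose / Vd = 2390 / 397 = 6.020 mg/L
k = ln2 / t½ = 0.693147 / 37.7 = 0.01839 h⁻¹
Fraction remaining after one interval: r = e^(−kτ) = e^(−0.01839 × 61.1) = 0.3251
Before dose 2, 1 dose has been given (aged 1τ).
C_trough = C₀ × r = 6.020 × 0.3251 = 1.957 mg/L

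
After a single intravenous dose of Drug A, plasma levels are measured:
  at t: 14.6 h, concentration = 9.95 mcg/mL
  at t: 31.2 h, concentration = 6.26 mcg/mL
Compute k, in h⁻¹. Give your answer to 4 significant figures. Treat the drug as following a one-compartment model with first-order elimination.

0.02792 h⁻¹

k = ln(C₁/C₂) / (t₂ − t₁) = ln(9.95/6.26) / (31.2 − 14.6)
  = 0.4634 / 16.60 = 0.02792 h⁻¹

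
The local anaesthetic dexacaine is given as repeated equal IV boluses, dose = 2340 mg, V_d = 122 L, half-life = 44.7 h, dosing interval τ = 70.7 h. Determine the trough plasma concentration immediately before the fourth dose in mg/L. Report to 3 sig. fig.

C₀ per dose = Dose / Vd = 2340 / 122 = 19.18 mg/L
k = ln2 / t½ = 0.693147 / 44.7 = 0.01551 h⁻¹
Fraction remaining after one interval: r = e^(−kτ) = e^(−0.01551 × 70.7) = 0.3340
Before dose 4, 3 doses have been given (aged 1τ, 2τ, 3τ).
C_trough = C₀ × (r + r² + … + r^3) = C₀ × r(1−r^3)/(1−r)
        = 19.18 × 0.3340 × (1 − 0.03726) / (1 − 0.3340) = 9.260 mg/L

9.26 mg/L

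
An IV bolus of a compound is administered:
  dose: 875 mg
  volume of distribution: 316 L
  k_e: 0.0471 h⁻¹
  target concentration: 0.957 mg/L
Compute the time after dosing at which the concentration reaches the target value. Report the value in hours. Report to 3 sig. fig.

C₀ = Dose / Vd = 875.0 / 316 = 2.769 mg/L
t = ln(C₀ / C) / k = ln(2.769 / 0.957) / 0.04710
  = ln(2.893) / 0.04710 = 1.062 / 0.04710 = 22.55 h

22.6 h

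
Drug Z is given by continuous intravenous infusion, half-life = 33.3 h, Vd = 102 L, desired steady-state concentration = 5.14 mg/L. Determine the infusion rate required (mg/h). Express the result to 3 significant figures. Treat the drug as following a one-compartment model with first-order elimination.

k = ln2 / t½ = 0.693147 / 33.3 = 0.02082 h⁻¹
CL = k × Vd = 0.02082 × 102 = 2.124 L/h
At steady state, infusion rate R₀ = Css × CL = 5.14 × 2.124 = 10.92 mg/h

10.9 mg/h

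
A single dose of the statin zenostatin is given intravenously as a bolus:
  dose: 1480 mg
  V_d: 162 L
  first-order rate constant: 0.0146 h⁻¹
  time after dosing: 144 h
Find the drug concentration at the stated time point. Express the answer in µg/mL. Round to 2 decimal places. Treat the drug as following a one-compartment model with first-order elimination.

1.12 µg/mL

C₀ = Dose / Vd = 1480 / 162 = 9.136 mg/L
C = C₀ · e^(−k·t) = 9.136 × e^(−0.01460 × 144)
  = 9.136 × 0.1222 = 1.116 mg/L
(1.116 mg/L = 1.116 µg/mL)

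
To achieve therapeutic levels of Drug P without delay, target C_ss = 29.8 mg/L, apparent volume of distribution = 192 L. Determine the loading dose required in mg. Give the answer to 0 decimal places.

LD = Css × Vd = 29.8 × 192 = 5722 mg

5722 mg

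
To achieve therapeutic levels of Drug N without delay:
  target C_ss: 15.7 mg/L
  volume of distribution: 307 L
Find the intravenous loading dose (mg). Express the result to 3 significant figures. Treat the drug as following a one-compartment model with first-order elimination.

4820 mg

LD = Css × Vd = 15.7 × 307 = 4820 mg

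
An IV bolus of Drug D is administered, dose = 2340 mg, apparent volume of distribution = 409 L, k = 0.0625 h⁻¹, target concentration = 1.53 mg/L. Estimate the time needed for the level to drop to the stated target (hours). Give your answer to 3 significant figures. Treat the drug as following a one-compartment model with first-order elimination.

21.1 h

C₀ = Dose / Vd = 2340 / 409 = 5.721 mg/L
t = ln(C₀ / C) / k = ln(5.721 / 1.53) / 0.06250
  = ln(3.739) / 0.06250 = 1.319 / 0.06250 = 21.10 h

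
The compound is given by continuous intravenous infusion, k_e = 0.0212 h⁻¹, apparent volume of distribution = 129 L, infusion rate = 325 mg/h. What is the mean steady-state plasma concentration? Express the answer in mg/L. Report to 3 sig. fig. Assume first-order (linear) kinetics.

119 mg/L

CL = k × Vd = 0.02120 × 129 = 2.735 L/h
At steady state Css = R₀ / CL = 325 / 2.735 = 118.8 mg/L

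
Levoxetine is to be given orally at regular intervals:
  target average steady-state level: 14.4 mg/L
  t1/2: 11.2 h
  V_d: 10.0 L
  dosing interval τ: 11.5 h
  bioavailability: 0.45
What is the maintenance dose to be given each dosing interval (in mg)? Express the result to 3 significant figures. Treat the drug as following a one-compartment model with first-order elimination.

k = ln2 / t½ = 0.693147 / 11.2 = 0.06189 h⁻¹
CL = k × Vd = 0.06189 × 10.0 = 0.6189 L/h
At steady state, F × (Dose/τ) = Css × CL.
Dose = Css × CL × τ / F = 14.4 × 0.6189 × 11.5 / 0.45 = 227.8 mg

228 mg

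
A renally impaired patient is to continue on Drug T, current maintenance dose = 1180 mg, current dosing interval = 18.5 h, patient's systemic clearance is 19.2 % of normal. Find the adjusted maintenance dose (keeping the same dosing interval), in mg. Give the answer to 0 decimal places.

227 mg

To keep the same average steady-state level, dosing rate must scale with clearance.
CL ratio = 19.2 / 100 = 0.1920
New dose (same interval) = 1180 × 0.1920 = 226.6 mg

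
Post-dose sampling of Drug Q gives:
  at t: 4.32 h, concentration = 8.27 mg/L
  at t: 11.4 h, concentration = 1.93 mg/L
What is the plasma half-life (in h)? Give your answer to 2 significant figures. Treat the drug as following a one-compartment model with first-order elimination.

3.4 h

k = ln(C₁/C₂) / (t₂ − t₁) = ln(8.27/1.93) / (11.4 − 4.32)
  = 1.455 / 7.080 = 0.2055 h⁻¹
t½ = ln2 / k = 0.693147 / 0.2055 = 3.373 h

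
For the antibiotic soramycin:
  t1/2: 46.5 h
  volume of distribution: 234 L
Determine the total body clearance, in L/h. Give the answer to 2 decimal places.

k = ln2 / t½ = 0.693147 / 46.5 = 0.01491 h⁻¹
CL = k × Vd = 0.01491 × 234 = 3.489 L/h

3.49 L/h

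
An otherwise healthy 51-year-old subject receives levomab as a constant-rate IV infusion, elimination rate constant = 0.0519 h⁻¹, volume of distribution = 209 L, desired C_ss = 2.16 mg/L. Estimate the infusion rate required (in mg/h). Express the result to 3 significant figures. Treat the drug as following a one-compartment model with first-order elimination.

CL = k × Vd = 0.05190 × 209 = 10.85 L/h
At steady state, infusion rate R₀ = Css × CL = 2.16 × 10.85 = 23.44 mg/h

23.4 mg/h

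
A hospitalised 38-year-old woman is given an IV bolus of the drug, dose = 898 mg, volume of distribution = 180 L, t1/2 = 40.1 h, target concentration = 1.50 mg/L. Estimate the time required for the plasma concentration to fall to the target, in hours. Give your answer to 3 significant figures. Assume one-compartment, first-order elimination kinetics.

C₀ = Dose / Vd = 898.0 / 180 = 4.989 mg/L
k = ln2 / t½ = 0.693147 / 40.1 = 0.01729 h⁻¹
t = ln(C₀ / C) / k = ln(4.989 / 1.50) / 0.01729
  = ln(3.326) / 0.01729 = 1.202 / 0.01729 = 69.52 h

69.5 h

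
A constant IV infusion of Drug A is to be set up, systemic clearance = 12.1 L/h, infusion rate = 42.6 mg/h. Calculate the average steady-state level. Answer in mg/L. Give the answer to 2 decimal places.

3.52 mg/L

At steady state Css = R₀ / CL = 42.6 / 12.10 = 3.521 mg/L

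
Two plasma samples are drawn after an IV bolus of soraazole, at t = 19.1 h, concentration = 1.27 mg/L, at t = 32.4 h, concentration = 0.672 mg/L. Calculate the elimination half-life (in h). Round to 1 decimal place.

14.5 h

k = ln(C₁/C₂) / (t₂ − t₁) = ln(1.27/0.672) / (32.4 − 19.1)
  = 0.6365 / 13.30 = 0.04786 h⁻¹
t½ = ln2 / k = 0.693147 / 0.04786 = 14.48 h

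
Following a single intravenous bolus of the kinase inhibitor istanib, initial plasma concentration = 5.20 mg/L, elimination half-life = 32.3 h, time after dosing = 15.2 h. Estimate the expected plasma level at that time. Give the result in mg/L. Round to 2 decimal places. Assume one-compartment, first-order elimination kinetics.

3.75 mg/L

k = ln2 / t½ = 0.693147 / 32.3 = 0.02146 h⁻¹
C = C₀ · e^(−k·t) = 5.200 × e^(−0.02146 × 15.2)
  = 5.200 × 0.7217 = 3.753 mg/L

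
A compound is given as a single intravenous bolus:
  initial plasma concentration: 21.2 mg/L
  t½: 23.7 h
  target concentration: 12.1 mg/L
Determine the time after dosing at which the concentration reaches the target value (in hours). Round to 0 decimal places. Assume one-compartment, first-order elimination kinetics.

k = ln2 / t½ = 0.693147 / 23.7 = 0.02925 h⁻¹
t = ln(C₀ / C) / k = ln(21.20 / 12.1) / 0.02925
  = ln(1.752) / 0.02925 = 0.5608 / 0.02925 = 19.17 h

19 h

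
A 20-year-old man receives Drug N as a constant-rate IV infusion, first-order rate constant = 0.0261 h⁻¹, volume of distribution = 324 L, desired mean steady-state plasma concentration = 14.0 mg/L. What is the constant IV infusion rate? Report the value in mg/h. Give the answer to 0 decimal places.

118 mg/h

CL = k × Vd = 0.02610 × 324 = 8.456 L/h
At steady state, infusion rate R₀ = Css × CL = 14.0 × 8.456 = 118.4 mg/h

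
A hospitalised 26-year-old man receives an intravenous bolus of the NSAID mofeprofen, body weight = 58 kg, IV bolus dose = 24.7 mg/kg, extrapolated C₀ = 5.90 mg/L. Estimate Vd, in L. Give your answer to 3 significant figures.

243 L

Dose = 24.7 × 58 = 1433 mg
Vd = Dose / C₀ = 1433 / 5.90 = 242.9 L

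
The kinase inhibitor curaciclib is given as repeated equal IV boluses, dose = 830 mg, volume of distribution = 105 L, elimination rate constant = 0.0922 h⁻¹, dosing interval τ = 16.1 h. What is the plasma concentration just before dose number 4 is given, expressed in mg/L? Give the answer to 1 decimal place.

C₀ per dose = Dose / Vd = 830 / 105 = 7.905 mg/L
Fraction remaining after one interval: r = e^(−kτ) = e^(−0.09220 × 16.1) = 0.2266
Before dose 4, 3 doses have been given (aged 1τ, 2τ, 3τ).
C_trough = C₀ × (r + r² + … + r^3) = C₀ × r(1−r^3)/(1−r)
        = 7.905 × 0.2266 × (1 − 0.01164) / (1 − 0.2266) = 2.289 mg/L

2.3 mg/L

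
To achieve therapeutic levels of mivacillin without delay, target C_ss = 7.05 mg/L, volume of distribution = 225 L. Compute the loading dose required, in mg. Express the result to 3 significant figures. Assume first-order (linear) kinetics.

1590 mg

LD = Css × Vd = 7.05 × 225 = 1586 mg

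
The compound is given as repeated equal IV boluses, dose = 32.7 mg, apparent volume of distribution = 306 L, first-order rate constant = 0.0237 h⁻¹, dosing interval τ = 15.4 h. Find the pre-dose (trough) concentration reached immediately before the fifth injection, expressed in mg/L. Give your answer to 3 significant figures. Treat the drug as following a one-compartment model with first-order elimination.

C₀ per dose = Dose / Vd = 32.7 / 306 = 0.1069 mg/L
Fraction remaining after one interval: r = e^(−kτ) = e^(−0.02370 × 15.4) = 0.6942
Before dose 5, 4 doses have been given (aged 1τ, 2τ, 3τ, 4τ).
C_trough = C₀ × (r + r² + … + r^4) = C₀ × r(1−r^4)/(1−r)
        = 0.1069 × 0.6942 × (1 − 0.2322) / (1 − 0.6942) = 0.1863 mg/L

0.186 mg/L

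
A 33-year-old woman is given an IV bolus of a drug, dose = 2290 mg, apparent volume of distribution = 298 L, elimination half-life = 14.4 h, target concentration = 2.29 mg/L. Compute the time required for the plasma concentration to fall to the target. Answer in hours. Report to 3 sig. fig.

25.2 h

C₀ = Dose / Vd = 2290 / 298 = 7.685 mg/L
k = ln2 / t½ = 0.693147 / 14.4 = 0.04814 h⁻¹
t = ln(C₀ / C) / k = ln(7.685 / 2.29) / 0.04814
  = ln(3.356) / 0.04814 = 1.211 / 0.04814 = 25.16 h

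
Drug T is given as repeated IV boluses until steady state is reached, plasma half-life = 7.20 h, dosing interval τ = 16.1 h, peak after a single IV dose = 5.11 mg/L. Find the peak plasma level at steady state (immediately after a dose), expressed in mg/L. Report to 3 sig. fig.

k = ln2 / t½ = 0.693147 / 7.20 = 0.09627 h⁻¹
e^(−kτ) = e^(−0.09627 × 16.1) = 0.2123
Accumulation ratio R = 1 / (1 − e^(−kτ)) = 1 / (1 − 0.2123) = 1.270
Steady-state peak = C₀ × R = 5.11 × 1.270 = 6.490 mg/L

6.49 mg/L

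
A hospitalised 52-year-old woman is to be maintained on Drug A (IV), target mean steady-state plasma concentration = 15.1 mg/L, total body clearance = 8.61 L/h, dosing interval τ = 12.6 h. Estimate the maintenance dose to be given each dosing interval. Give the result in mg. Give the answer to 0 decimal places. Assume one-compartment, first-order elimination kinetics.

1638 mg

At steady state, Dose/τ = Css × CL.
Dose = Css × CL × τ = 15.1 × 8.610 × 12.6 = 1638 mg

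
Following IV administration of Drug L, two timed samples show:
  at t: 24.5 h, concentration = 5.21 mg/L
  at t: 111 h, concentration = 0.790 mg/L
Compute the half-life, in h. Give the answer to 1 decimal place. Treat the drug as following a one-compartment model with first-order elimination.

k = ln(C₁/C₂) / (t₂ − t₁) = ln(5.21/0.790) / (111 − 24.5)
  = 1.886 / 86.50 = 0.02180 h⁻¹
t½ = ln2 / k = 0.693147 / 0.02180 = 31.80 h

31.8 h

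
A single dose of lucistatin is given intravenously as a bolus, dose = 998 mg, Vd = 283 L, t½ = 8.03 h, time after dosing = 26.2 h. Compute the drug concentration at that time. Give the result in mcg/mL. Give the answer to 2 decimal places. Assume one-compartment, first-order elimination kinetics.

0.37 mcg/mL

C₀ = Dose / Vd = 998.0 / 283 = 3.527 mg/L
k = ln2 / t½ = 0.693147 / 8.03 = 0.08632 h⁻¹
C = C₀ · e^(−k·t) = 3.527 × e^(−0.08632 × 26.2)
  = 3.527 × 0.1042 = 0.3675 mg/L
(0.3675 mg/L = 0.3675 mcg/mL)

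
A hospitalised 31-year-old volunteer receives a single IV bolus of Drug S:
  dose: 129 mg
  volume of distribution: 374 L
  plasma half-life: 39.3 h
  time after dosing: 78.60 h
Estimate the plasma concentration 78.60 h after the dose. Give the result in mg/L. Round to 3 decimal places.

0.086 mg/L

C₀ = Dose / Vd = 129.0 / 374 = 0.3449 mg/L
k = ln2 / t½ = 0.693147 / 39.3 = 0.01764 h⁻¹
t / t½ = 78.60 / 39.3 = 2 half-lives
C = C₀ × (1/2)^2 = 0.3449 × 0.2500 = 0.08623 mg/L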